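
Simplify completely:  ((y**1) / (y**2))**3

y**(-3)

Inside the bracket: (y**-1)
Raise to the power 3: (y**-3)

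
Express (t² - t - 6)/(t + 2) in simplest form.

t - 3

Factor: t² - t - 6 = (t - 3)·(t + 2)
Cancel the common factor (t + 2).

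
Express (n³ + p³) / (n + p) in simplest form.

n² - n*p + p²

p^3 + n^3 = (n + p)(n² - n*p + p²).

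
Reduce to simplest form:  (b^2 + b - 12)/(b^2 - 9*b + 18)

(b + 4)/(b - 6)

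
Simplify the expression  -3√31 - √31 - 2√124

-8*√31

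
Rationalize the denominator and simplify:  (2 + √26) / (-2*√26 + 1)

(-54 - 5*√26)/103

Multiply numerator and denominator by 1 + 2*√26.
Denominator becomes -103; numerator becomes 5*√26 + 54.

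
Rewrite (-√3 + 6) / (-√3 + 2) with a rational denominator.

Multiply numerator and denominator by √3 + 2.
Denominator becomes 1; numerator becomes 4*√3 + 9.

4*√3 + 9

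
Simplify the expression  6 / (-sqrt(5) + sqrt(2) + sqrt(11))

(-4*sqrt(5) - 2*sqrt(11) + 7*sqrt(2) + sqrt(110))/2

Group as (sqrt(2) + sqrt(11)) - sqrt(5); multiply by (sqrt(2) + sqrt(11)) + sqrt(5), then rationalise the remaining surd.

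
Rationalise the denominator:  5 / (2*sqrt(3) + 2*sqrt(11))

Multiply numerator and denominator by -2*sqrt(11) + 2*sqrt(3).
Denominator becomes -32; numerator becomes -10*sqrt(11) + 10*sqrt(3).

(-5*sqrt(3) + 5*sqrt(11))/16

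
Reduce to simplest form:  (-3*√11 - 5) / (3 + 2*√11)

Multiply numerator and denominator by -2*√11 + 3.
Denominator becomes -35; numerator becomes √11 + 51.

(-51 - √11)/35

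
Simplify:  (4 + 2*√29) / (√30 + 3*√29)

(-2*√870 - 4*√30 + 12*√29 + 174)/231

Multiply numerator and denominator by -√30 + 3*√29.
Denominator becomes 231; numerator becomes -2*√870 - 4*√30 + 12*√29 + 174.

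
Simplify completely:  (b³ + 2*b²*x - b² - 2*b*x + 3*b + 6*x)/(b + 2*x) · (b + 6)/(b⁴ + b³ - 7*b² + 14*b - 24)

Factor: b³ + 2*b²*x - b² - 2*b*x + 3*b + 6*x = (b² - b + 3)·(b + 2*x);  b⁴ + b³ - 7*b² + 14*b - 24 = (b² - b + 3)·(b - 2)·(b + 4)
Cancel the common factors (b² - b + 3), (b + 2*x).

(b + 6)/(b² + 2*b - 8)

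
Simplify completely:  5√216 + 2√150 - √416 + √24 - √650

5√216 = 30*√6; 2√150 = 10*√6; √416 = 4*√26; √24 = 2*√6; √650 = 5*√26

-9*√26 + 42*√6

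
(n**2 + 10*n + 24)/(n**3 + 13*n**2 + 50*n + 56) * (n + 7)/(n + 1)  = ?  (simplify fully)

(n + 6)/(n**2 + 3*n + 2)

Factor: n**2 + 10*n + 24 = (n + 4)*(n + 6);  n**3 + 13*n**2 + 50*n + 56 = (n + 2)*(n + 7)*(n + 4)
Cancel the common factors (n + 4), (n + 7).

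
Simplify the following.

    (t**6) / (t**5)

t

Quotient: t**1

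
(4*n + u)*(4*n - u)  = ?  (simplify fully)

16*n^2 - u^2

Product of conjugates: (P+Q)(P-Q) = P^2 - Q^2.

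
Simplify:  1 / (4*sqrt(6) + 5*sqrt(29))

(-4*sqrt(6) + 5*sqrt(29))/629

Multiply numerator and denominator by -4*sqrt(6) + 5*sqrt(29).
Denominator becomes 629; numerator becomes -4*sqrt(6) + 5*sqrt(29).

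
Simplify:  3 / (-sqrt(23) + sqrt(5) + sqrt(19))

Group as (sqrt(5) + sqrt(19)) - sqrt(23); multiply by (sqrt(5) + sqrt(19)) + sqrt(23), then rationalise the remaining surd.

(-3*sqrt(23) + 27*sqrt(19) + 111*sqrt(5) + 6*sqrt(2185))/379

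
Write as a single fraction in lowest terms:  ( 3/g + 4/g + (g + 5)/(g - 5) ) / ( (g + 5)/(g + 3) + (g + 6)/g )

(g^3 + 15*g^2 + g - 105)/(2*g^3 + 4*g^2 - 52*g - 90)

Numerator: 3/g + 4/g + (g + 5)/(g - 5) = (g^2 + 12*g - 35)/(g^2 - 5*g)
Denominator: (g + 5)/(g + 3) + (g + 6)/g = (2*g^2 + 14*g + 18)/(g^2 + 3*g)
Divide: ((g^2 + 12*g - 35)/(g^2 - 5*g)) · ((g^2 + 3*g)/(2*g^2 + 14*g + 18)) = (g^3 + 15*g^2 + g - 105)/(2*g^3 + 4*g^2 - 52*g - 90)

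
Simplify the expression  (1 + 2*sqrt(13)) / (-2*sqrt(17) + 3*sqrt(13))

(2*sqrt(17) + 3*sqrt(13) + 4*sqrt(221) + 78)/49

Multiply numerator and denominator by 2*sqrt(17) + 3*sqrt(13).
Denominator becomes 49; numerator becomes 2*sqrt(17) + 3*sqrt(13) + 4*sqrt(221) + 78.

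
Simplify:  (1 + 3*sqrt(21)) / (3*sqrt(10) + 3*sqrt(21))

(-3*sqrt(210) - sqrt(10) + sqrt(21) + 63)/33

Multiply numerator and denominator by -3*sqrt(10) + 3*sqrt(21).
Denominator becomes 99; numerator becomes -9*sqrt(210) - 3*sqrt(10) + 3*sqrt(21) + 189.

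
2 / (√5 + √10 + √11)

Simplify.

Group as (√10 + √11) + √5; multiply by (√10 + √11) - √5, then rationalise the remaining surd.

(-5*√22 + 2*√11 + 3*√10 + 8*√5)/46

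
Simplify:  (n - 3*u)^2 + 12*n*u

Expand the square and combine the 12*n*u term.

(n + 3*u)^2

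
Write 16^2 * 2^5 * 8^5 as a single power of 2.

16^2 = 2^8; 2^5 = 2^5; 8^5 = 2^15
Combine exponents: 2^28

2^28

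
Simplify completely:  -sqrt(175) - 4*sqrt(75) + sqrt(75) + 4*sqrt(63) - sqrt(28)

sqrt(175) = 5*sqrt(7); 4*sqrt(75) = 20*sqrt(3); sqrt(75) = 5*sqrt(3); 4*sqrt(63) = 12*sqrt(7); sqrt(28) = 2*sqrt(7)

-15*sqrt(3) + 5*sqrt(7)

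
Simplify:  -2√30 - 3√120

-8*√30

2√30 = 2*√30; 3√120 = 6*√30
Combine: (-2 - 6)·√30 = -8*√30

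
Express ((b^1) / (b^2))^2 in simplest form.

b^(-2)

Inside the bracket: (b^-1)
Raise to the power 2: (b^-2)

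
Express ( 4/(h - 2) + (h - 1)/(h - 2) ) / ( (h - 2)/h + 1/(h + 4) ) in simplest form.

(h³ + 7*h² + 12*h)/(h³ + h² - 14*h + 16)

Numerator: 4/(h - 2) + (h - 1)/(h - 2) = (h + 3)/(h - 2)
Denominator: (h - 2)/h + 1/(h + 4) = (h² + 3*h - 8)/(h² + 4*h)
Divide: ((h + 3)/(h - 2)) · ((h² + 4*h)/(h² + 3*h - 8)) = (h³ + 7*h² + 12*h)/(h³ + h² - 14*h + 16)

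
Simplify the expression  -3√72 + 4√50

2*√2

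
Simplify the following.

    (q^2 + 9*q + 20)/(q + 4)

Factor: q^2 + 9*q + 20 = (q + 4)*(q + 5)
Cancel the common factor (q + 4).

q + 5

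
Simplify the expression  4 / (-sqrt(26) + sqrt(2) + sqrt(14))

(10*sqrt(26) + 14*sqrt(14) + 38*sqrt(2) + 4*sqrt(182))/3

Group as (sqrt(2) + sqrt(14)) - sqrt(26); multiply by (sqrt(2) + sqrt(14)) + sqrt(26), then rationalise the remaining surd.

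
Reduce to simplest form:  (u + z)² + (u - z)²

2*u² + 2*z²

Write as f(u,z) + f(u,-z) and expand.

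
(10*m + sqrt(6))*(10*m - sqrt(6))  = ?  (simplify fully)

Difference of squares with P = 10*m, Q = sqrt(6).

100*m**2 - 6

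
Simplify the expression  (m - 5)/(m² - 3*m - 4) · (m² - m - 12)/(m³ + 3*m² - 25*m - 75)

1/(m² + 6*m + 5)

Factor: m² - 3*m - 4 = (m + 1)·(m - 4);  m² - m - 12 = (m - 4)·(m + 3);  m³ + 3*m² - 25*m - 75 = (m - 5)·(m + 5)·(m + 3)
Cancel the common factors (m - 4), (m - 5), (m + 3).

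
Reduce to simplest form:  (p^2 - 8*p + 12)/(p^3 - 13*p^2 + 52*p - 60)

1/(p - 5)

Factor: p^2 - 8*p + 12 = (p - 2)*(p - 6);  p^3 - 13*p^2 + 52*p - 60 = (p - 2)*(p - 6)*(p - 5)
Cancel the common factors (p - 2), (p - 6).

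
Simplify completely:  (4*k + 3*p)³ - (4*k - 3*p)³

Write as f((4*k),(3*p)) - f((4*k),-(3*p)) and expand.

288*k²*p + 54*p³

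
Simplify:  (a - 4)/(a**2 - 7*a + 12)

Factor: a**2 - 7*a + 12 = (a - 3)*(a - 4)
Cancel the common factor (a - 4).

1/(a - 3)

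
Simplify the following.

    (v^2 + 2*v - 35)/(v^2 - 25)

Factor: v^2 + 2*v - 35 = (v - 5)*(v + 7);  v^2 - 25 = (v + 5)*(v - 5)
Cancel the common factor (v - 5).

(v + 7)/(v + 5)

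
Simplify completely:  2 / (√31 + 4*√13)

Multiply numerator and denominator by -√31 + 4*√13.
Denominator becomes 177; numerator becomes -2*√31 + 8*√13.

(-2*√31 + 8*√13)/177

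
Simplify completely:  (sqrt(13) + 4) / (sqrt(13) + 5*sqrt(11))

(-4*sqrt(13) - 13 + 5*sqrt(143) + 20*sqrt(11))/262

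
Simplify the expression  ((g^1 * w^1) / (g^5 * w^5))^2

1/(g^8*w^8)

Inside the bracket: (g^-4) * (w^-4)
Raise to the power 2: (g^-8) * (w^-8)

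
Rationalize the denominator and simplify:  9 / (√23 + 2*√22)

Multiply numerator and denominator by -2*√22 + √23.
Denominator becomes -65; numerator becomes -18*√22 + 9*√23.

(-9*√23 + 18*√22)/65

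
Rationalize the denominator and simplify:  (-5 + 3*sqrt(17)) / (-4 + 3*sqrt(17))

Multiply numerator and denominator by -3*sqrt(17) - 4.
Denominator becomes -137; numerator becomes -133 + 3*sqrt(17).

(-3*sqrt(17) + 133)/137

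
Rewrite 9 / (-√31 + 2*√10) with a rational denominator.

Multiply numerator and denominator by √31 + 2*√10.
Denominator becomes 9; numerator becomes 9*√31 + 18*√10.

√31 + 2*√10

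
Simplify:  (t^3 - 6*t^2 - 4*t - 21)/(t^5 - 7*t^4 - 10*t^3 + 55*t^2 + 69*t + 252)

Factor: t^3 - 6*t^2 - 4*t - 21 = (t^2 + t + 3)*(t - 7);  t^5 - 7*t^4 - 10*t^3 + 55*t^2 + 69*t + 252 = (t - 7)*(t - 4)*(t^2 + t + 3)*(t + 3)
Cancel the common factors (t^2 + t + 3), (t - 7).

1/(t^2 - t - 12)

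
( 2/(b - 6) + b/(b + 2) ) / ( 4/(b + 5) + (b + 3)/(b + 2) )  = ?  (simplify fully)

(b³ + b² - 16*b + 20)/(b³ + 6*b² - 49*b - 138)

Numerator: 2/(b - 6) + b/(b + 2) = (b² - 4*b + 4)/(b² - 4*b - 12)
Denominator: 4/(b + 5) + (b + 3)/(b + 2) = (b² + 12*b + 23)/(b² + 7*b + 10)
Divide: ((b² - 4*b + 4)/(b² - 4*b - 12)) · ((b² + 7*b + 10)/(b² + 12*b + 23)) = (b³ + b² - 16*b + 20)/(b³ + 6*b² - 49*b - 138)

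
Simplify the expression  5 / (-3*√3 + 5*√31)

(15*√3 + 25*√31)/748

Multiply numerator and denominator by 3*√3 + 5*√31.
Denominator becomes 748; numerator becomes 15*√3 + 25*√31.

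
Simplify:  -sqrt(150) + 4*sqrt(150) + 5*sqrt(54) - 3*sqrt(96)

sqrt(150) = 5*sqrt(6); 4*sqrt(150) = 20*sqrt(6); 5*sqrt(54) = 15*sqrt(6); 3*sqrt(96) = 12*sqrt(6)
Combine: (-5 + 20 + 15 - 12)·sqrt(6) = 18*sqrt(6)

18*sqrt(6)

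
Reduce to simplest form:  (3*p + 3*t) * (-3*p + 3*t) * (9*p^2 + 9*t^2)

Pair the conjugate factors: ((3*t)+(3*p))((3*t)-(3*p)) = -9*p^2 + 9*t^2, then repeat with the next factor.

-81*p^4 + 81*t^4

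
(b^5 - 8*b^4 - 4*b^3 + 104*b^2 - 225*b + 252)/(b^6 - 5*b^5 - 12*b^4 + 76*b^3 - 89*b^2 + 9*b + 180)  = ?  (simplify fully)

Factor: b^5 - 8*b^4 - 4*b^3 + 104*b^2 - 225*b + 252 = (b^2 - 2*b + 3)*(b + 4)*(b - 7)*(b - 3);  b^6 - 5*b^5 - 12*b^4 + 76*b^3 - 89*b^2 + 9*b + 180 = (b + 1)*(b - 3)*(b + 4)*(b^2 - 2*b + 3)*(b - 5)
Cancel the common factors (b^2 - 2*b + 3), (b - 3), (b + 4).

(b - 7)/(b^2 - 4*b - 5)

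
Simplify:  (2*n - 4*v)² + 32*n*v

After expansion: 4*n² + 16*n*v + 16*v² — a perfect-square trinomial.

4*(n + 2*v)²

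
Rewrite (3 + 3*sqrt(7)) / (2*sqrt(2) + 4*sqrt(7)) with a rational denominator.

Multiply numerator and denominator by -2*sqrt(2) + 4*sqrt(7).
Denominator becomes 104; numerator becomes -6*sqrt(14) - 6*sqrt(2) + 12*sqrt(7) + 84.

(-3*sqrt(14) - 3*sqrt(2) + 6*sqrt(7) + 42)/52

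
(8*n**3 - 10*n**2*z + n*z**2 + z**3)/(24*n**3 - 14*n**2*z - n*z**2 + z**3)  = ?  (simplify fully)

Factor: 8*n**3 - 10*n**2*z + n*z**2 + z**3 = (4*n + z)*(-n + z)*(-2*n + z);  24*n**3 - 14*n**2*z - n*z**2 + z**3 = (4*n + z)*(-2*n + z)*(-3*n + z)
Cancel the common factors (4*n + z), (-2*n + z).

(-n + z)/(-3*n + z)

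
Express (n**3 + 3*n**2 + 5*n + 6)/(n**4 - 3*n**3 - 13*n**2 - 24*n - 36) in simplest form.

1/(n - 6)

Factor: n**3 + 3*n**2 + 5*n + 6 = (n + 2)*(n**2 + n + 3);  n**4 - 3*n**3 - 13*n**2 - 24*n - 36 = (n - 6)*(n**2 + n + 3)*(n + 2)
Cancel the common factors (n**2 + n + 3), (n + 2).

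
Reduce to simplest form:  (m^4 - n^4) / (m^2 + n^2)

Difference of fourth powers: factor out (m^2 + n^2).

m^2 - n^2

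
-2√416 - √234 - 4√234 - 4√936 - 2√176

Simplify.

-47*√26 - 8*√11

2√416 = 8*√26; √234 = 3*√26; 4√234 = 12*√26; 4√936 = 24*√26; 2√176 = 8*√11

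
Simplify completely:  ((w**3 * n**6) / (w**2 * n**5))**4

Inside the bracket: w**1 * n**1
Raise to the power 4: w**4 * n**4

n**4*w**4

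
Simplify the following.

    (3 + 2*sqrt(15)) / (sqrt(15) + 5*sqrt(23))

(-30 - 3*sqrt(15) + 15*sqrt(23) + 10*sqrt(345))/560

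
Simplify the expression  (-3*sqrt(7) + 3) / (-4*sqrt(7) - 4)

(-sqrt(7) + 4)/4

Multiply numerator and denominator by -4 + 4*sqrt(7).
Denominator becomes -96; numerator becomes -96 + 24*sqrt(7).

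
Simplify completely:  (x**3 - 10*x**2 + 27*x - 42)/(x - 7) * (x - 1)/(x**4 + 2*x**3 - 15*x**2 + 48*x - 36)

Factor: x**3 - 10*x**2 + 27*x - 42 = (x**2 - 3*x + 6)*(x - 7);  x**4 + 2*x**3 - 15*x**2 + 48*x - 36 = (x - 1)*(x**2 - 3*x + 6)*(x + 6)
Cancel the common factors (x**2 - 3*x + 6), (x - 7), (x - 1).

1/(x + 6)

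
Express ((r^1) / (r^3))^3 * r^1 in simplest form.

Inside the bracket: (r^-2)
Raise to the power 3: (r^-6)
Multiply by r^1: add exponents.

r^(-5)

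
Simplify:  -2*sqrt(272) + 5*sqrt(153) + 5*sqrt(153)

2*sqrt(272) = 8*sqrt(17); 5*sqrt(153) = 15*sqrt(17); 5*sqrt(153) = 15*sqrt(17)
Combine: (-8 + 15 + 15)·sqrt(17) = 22*sqrt(17)

22*sqrt(17)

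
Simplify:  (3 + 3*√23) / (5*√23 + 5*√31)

Multiply numerator and denominator by -5*√31 + 5*√23.
Denominator becomes -200; numerator becomes -15*√713 - 15*√31 + 15*√23 + 345.

(-69 - 3*√23 + 3*√31 + 3*√713)/40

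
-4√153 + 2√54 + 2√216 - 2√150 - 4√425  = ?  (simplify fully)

4√153 = 12*√17; 2√54 = 6*√6; 2√216 = 12*√6; 2√150 = 10*√6; 4√425 = 20*√17

-32*√17 + 8*√6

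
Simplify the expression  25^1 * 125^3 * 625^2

5^19

25^1 = 5^2; 125^3 = 5^9; 625^2 = 5^8
Combine exponents: 5^19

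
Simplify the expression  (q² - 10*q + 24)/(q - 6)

Factor: q² - 10*q + 24 = (q - 4)·(q - 6)
Cancel the common factor (q - 6).

q - 4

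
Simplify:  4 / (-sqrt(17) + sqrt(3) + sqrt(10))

(2*sqrt(17) + 5*sqrt(10) + 12*sqrt(3) + sqrt(510))/13

Group as (sqrt(3) + sqrt(10)) - sqrt(17); multiply by (sqrt(3) + sqrt(10)) + sqrt(17), then rationalise the remaining surd.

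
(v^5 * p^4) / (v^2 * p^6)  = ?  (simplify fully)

v^3/p^2

Quotient: v^3 * (p^-2)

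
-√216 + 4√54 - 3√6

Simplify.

3*√6

√216 = 6*√6; 4√54 = 12*√6; 3√6 = 3*√6
Combine: (-6 + 12 - 3)·√6 = 3*√6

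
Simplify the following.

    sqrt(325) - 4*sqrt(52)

sqrt(325) = 5*sqrt(13); 4*sqrt(52) = 8*sqrt(13)
Combine: (5 - 8)·sqrt(13) = -3*sqrt(13)

-3*sqrt(13)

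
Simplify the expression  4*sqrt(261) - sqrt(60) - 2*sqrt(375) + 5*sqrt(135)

3*sqrt(15) + 12*sqrt(29)

4*sqrt(261) = 12*sqrt(29); sqrt(60) = 2*sqrt(15); 2*sqrt(375) = 10*sqrt(15); 5*sqrt(135) = 15*sqrt(15)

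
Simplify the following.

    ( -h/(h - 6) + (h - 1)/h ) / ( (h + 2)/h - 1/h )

Numerator: -h/(h - 6) + (h - 1)/h = (-7*h + 6)/(h**2 - 6*h)
Denominator: (h + 2)/h - 1/h = (h + 1)/h
Divide: ((-7*h + 6)/(h**2 - 6*h)) · (h/(h + 1)) = (-7*h + 6)/(h**2 - 5*h - 6)

(-7*h + 6)/(h**2 - 5*h - 6)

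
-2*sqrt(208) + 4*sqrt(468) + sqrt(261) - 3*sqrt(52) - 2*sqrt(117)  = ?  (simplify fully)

2*sqrt(208) = 8*sqrt(13); 4*sqrt(468) = 24*sqrt(13); sqrt(261) = 3*sqrt(29); 3*sqrt(52) = 6*sqrt(13); 2*sqrt(117) = 6*sqrt(13)

4*sqrt(13) + 3*sqrt(29)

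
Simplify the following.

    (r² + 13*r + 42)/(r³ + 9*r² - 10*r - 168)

1/(r - 4)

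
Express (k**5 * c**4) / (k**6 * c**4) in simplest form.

1/k

Quotient: (k**-1)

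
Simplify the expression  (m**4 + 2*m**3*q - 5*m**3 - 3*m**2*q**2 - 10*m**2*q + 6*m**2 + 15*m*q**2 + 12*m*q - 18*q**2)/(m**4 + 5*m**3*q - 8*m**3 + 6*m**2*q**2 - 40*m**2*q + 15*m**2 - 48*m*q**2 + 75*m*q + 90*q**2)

Factor: m**4 + 2*m**3*q - 5*m**3 - 3*m**2*q**2 - 10*m**2*q + 6*m**2 + 15*m*q**2 + 12*m*q - 18*q**2 = (m - 3)*(m + 3*q)*(m - q)*(m - 2);  m**4 + 5*m**3*q - 8*m**3 + 6*m**2*q**2 - 40*m**2*q + 15*m**2 - 48*m*q**2 + 75*m*q + 90*q**2 = (m - 3)*(m - 5)*(m + 2*q)*(m + 3*q)
Cancel the common factors (m + 3*q), (m - 3).

(m**2 - m*q - 2*m + 2*q)/(m**2 + 2*m*q - 5*m - 10*q)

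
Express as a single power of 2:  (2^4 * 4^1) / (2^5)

2^1

2^4 = 2^4; 4^1 = 2^2; 2^5 = 2^5
Combine exponents: 2^1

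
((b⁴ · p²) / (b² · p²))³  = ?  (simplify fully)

b⁶

Inside the bracket: b²
Raise to the power 3: b⁶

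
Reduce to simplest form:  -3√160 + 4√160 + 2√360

16*√10

3√160 = 12*√10; 4√160 = 16*√10; 2√360 = 12*√10
Combine: (-12 + 16 + 12)·√10 = 16*√10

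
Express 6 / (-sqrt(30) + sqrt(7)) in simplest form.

(-6*sqrt(30) - 6*sqrt(7))/23

Multiply numerator and denominator by sqrt(7) + sqrt(30).
Denominator becomes -23; numerator becomes 6*sqrt(7) + 6*sqrt(30).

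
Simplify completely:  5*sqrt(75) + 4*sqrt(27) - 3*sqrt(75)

22*sqrt(3)

5*sqrt(75) = 25*sqrt(3); 4*sqrt(27) = 12*sqrt(3); 3*sqrt(75) = 15*sqrt(3)
Combine: (25 + 12 - 15)·sqrt(3) = 22*sqrt(3)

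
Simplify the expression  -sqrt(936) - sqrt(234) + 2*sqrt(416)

-sqrt(26)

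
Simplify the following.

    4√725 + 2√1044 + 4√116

40*√29

4√725 = 20*√29; 2√1044 = 12*√29; 4√116 = 8*√29
Combine: (20 + 12 + 8)·√29 = 40*√29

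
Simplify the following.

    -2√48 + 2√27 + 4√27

10*√3

2√48 = 8*√3; 2√27 = 6*√3; 4√27 = 12*√3
Combine: (-8 + 6 + 12)·√3 = 10*√3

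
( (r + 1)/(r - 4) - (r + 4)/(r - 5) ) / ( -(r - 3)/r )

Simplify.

Numerator: (r + 1)/(r - 4) - (r + 4)/(r - 5) = (-4*r + 11)/(r^2 - 9*r + 20)
Denominator: -(r - 3)/r = (-r + 3)/r
Divide: ((-4*r + 11)/(r^2 - 9*r + 20)) · (r/(-r + 3)) = (4*r^2 - 11*r)/(r^3 - 12*r^2 + 47*r - 60)

(4*r^2 - 11*r)/(r^3 - 12*r^2 + 47*r - 60)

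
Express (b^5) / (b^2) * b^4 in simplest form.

Quotient: b^3
Multiply by b^4: add exponents.

b^7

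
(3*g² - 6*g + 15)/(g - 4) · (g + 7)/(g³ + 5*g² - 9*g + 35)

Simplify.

3/(g - 4)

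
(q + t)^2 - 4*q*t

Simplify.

(q - t)^2

Expanding gives q^2 - 2*q*t + t^2, a perfect square.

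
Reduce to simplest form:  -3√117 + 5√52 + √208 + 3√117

14*√13

3√117 = 9*√13; 5√52 = 10*√13; √208 = 4*√13; 3√117 = 9*√13
Combine: (-9 + 10 + 4 + 9)·√13 = 14*√13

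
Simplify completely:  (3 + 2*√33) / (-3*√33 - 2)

(-192 - 5*√33)/293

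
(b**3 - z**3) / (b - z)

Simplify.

b**2 + b*z + z**2

Factor as (a-b)(a**2+ab+b**2) with a=b, b=z.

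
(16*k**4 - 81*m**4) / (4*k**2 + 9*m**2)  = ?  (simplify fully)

4*k**2 - 9*m**2

Factor (2*k)**4 - (3*m)**4 and cancel (4*k**2 + 9*m**2).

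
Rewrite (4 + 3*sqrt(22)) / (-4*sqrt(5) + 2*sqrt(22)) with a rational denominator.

Multiply numerator and denominator by 4*sqrt(5) + 2*sqrt(22).
Denominator becomes 8; numerator becomes 16*sqrt(5) + 8*sqrt(22) + 12*sqrt(110) + 132.

(4*sqrt(5) + 2*sqrt(22) + 3*sqrt(110) + 33)/2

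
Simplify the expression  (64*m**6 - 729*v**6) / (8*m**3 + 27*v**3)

8*m**3 - 27*v**3

Difference of sixth powers: factor out (8*m**3 + 27*v**3).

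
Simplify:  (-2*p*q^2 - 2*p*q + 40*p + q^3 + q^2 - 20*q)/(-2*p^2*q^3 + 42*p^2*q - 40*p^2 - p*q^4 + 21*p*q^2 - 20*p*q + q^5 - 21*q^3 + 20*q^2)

1/(p*q - p + q^2 - q)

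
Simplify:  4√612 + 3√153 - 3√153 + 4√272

40*√17

4√612 = 24*√17; 3√153 = 9*√17; 3√153 = 9*√17; 4√272 = 16*√17
Combine: (24 + 9 - 9 + 16)·√17 = 40*√17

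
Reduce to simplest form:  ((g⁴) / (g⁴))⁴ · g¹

g

Inside the bracket: 1
Raise to the power 4: 1
Multiply by g¹: add exponents.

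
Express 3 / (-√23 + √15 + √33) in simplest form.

Group as (√15 + √33) - √23; multiply by (√15 + √33) + √23, then rationalise the remaining surd.

(-75*√23 + 15*√33 + 123*√15 + 18*√1265)/1355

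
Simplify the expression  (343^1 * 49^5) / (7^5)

343^1 = 7^3; 49^5 = 7^10; 7^5 = 7^5
Combine exponents: 7^8

7^8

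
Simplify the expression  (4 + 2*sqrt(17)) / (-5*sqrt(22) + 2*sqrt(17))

Multiply numerator and denominator by 2*sqrt(17) + 5*sqrt(22).
Denominator becomes -482; numerator becomes 8*sqrt(17) + 68 + 20*sqrt(22) + 10*sqrt(374).

(-5*sqrt(374) - 10*sqrt(22) - 34 - 4*sqrt(17))/241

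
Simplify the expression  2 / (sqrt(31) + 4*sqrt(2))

Multiply numerator and denominator by -4*sqrt(2) + sqrt(31).
Denominator becomes -1; numerator becomes -8*sqrt(2) + 2*sqrt(31).

-2*sqrt(31) + 8*sqrt(2)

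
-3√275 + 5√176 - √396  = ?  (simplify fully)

-√11

3√275 = 15*√11; 5√176 = 20*√11; √396 = 6*√11
Combine: (-15 + 20 - 6)·√11 = -√11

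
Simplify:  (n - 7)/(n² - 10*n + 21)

1/(n - 3)

Factor: n² - 10*n + 21 = (n - 7)·(n - 3)
Cancel the common factor (n - 7).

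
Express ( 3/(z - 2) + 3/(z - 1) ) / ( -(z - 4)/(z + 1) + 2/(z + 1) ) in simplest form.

(-6*z**2 + 3*z + 9)/(z**3 - 9*z**2 + 20*z - 12)

Numerator: 3/(z - 2) + 3/(z - 1) = (6*z - 9)/(z**2 - 3*z + 2)
Denominator: -(z - 4)/(z + 1) + 2/(z + 1) = (-z + 6)/(z + 1)
Divide: ((6*z - 9)/(z**2 - 3*z + 2)) · ((z + 1)/(-z + 6)) = (-6*z**2 + 3*z + 9)/(z**3 - 9*z**2 + 20*z - 12)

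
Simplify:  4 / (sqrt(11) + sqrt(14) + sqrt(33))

(-11*sqrt(42) - 4*sqrt(33) + 15*sqrt(14) + 18*sqrt(11))/69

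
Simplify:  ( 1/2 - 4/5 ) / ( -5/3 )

9/50

Numerator: 1/2 - 4/5 = -3/10
Denominator: -5/3 = -5/3
Divide: (-3/10) · (-3/5) = 9/50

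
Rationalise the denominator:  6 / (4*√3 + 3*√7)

Multiply numerator and denominator by -4*√3 + 3*√7.
Denominator becomes 15; numerator becomes -24*√3 + 18*√7.

(-8*√3 + 6*√7)/5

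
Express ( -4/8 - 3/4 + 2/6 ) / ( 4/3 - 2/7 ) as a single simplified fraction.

Numerator: -4/8 - 3/4 + 2/6 = -11/12
Denominator: 4/3 - 2/7 = 22/21
Divide: (-11/12) · (21/22) = -7/8

-7/8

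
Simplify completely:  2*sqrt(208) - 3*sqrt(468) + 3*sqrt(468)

2*sqrt(208) = 8*sqrt(13); 3*sqrt(468) = 18*sqrt(13); 3*sqrt(468) = 18*sqrt(13)
Combine: (8 - 18 + 18)·sqrt(13) = 8*sqrt(13)

8*sqrt(13)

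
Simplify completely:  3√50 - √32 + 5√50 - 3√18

27*√2

3√50 = 15*√2; √32 = 4*√2; 5√50 = 25*√2; 3√18 = 9*√2
Combine: (15 - 4 + 25 - 9)·√2 = 27*√2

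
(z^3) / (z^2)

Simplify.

Quotient: z^1

z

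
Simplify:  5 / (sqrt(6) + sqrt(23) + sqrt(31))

(-5*sqrt(4278) - 5*sqrt(31) + 35*sqrt(23) + 120*sqrt(6))/274

Group as (sqrt(23) + sqrt(31)) + sqrt(6); multiply by (sqrt(23) + sqrt(31)) - sqrt(6), then rationalise the remaining surd.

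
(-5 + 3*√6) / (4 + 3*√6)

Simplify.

Multiply numerator and denominator by -3*√6 + 4.
Denominator becomes -38; numerator becomes -74 + 27*√6.

(-27*√6 + 74)/38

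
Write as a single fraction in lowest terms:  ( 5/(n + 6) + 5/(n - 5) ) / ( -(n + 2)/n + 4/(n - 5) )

Numerator: 5/(n + 6) + 5/(n - 5) = (10*n + 5)/(n^2 + n - 30)
Denominator: -(n + 2)/n + 4/(n - 5) = (-n^2 + 7*n + 10)/(n^2 - 5*n)
Divide: ((10*n + 5)/(n^2 + n - 30)) · ((n^2 - 5*n)/(-n^2 + 7*n + 10)) = (-10*n^2 - 5*n)/(n^3 - n^2 - 52*n - 60)

(-10*n^2 - 5*n)/(n^3 - n^2 - 52*n - 60)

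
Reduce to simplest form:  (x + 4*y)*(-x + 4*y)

-x**2 + 16*y**2

Product of conjugates: (P+Q)(P-Q) = P**2 - Q**2.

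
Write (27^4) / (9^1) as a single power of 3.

3^10

27^4 = 3^12; 9^1 = 3^2
Combine exponents: 3^10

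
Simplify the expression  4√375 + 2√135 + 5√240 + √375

51*√15

4√375 = 20*√15; 2√135 = 6*√15; 5√240 = 20*√15; √375 = 5*√15
Combine: (20 + 6 + 20 + 5)·√15 = 51*√15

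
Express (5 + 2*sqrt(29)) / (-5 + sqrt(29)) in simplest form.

Multiply numerator and denominator by -sqrt(29) - 5.
Denominator becomes -4; numerator becomes -83 - 15*sqrt(29).

(15*sqrt(29) + 83)/4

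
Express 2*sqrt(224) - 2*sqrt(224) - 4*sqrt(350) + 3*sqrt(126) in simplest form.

2*sqrt(224) = 8*sqrt(14); 2*sqrt(224) = 8*sqrt(14); 4*sqrt(350) = 20*sqrt(14); 3*sqrt(126) = 9*sqrt(14)
Combine: (8 - 8 - 20 + 9)·sqrt(14) = -11*sqrt(14)

-11*sqrt(14)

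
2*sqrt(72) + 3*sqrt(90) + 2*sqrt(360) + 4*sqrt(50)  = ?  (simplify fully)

32*sqrt(2) + 21*sqrt(10)

2*sqrt(72) = 12*sqrt(2); 3*sqrt(90) = 9*sqrt(10); 2*sqrt(360) = 12*sqrt(10); 4*sqrt(50) = 20*sqrt(2)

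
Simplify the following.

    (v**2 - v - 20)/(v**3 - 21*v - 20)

1/(v + 1)

Factor: v**2 - v - 20 = (v + 4)*(v - 5);  v**3 - 21*v - 20 = (v + 4)*(v + 1)*(v - 5)
Cancel the common factors (v + 4), (v - 5).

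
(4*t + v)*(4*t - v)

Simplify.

Difference of squares with P = 4*t, Q = v.

16*t**2 - v**2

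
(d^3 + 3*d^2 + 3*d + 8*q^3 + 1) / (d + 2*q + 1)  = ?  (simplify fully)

d^2 - 2*d*q + 2*d + 4*q^2 - 2*q + 1

Apply the sum-of-cubes factorisation and cancel (d + 2*q + 1).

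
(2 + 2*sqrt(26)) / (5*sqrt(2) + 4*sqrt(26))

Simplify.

(-10*sqrt(13) - 5*sqrt(2) + 4*sqrt(26) + 104)/183

Multiply numerator and denominator by -5*sqrt(2) + 4*sqrt(26).
Denominator becomes 366; numerator becomes -20*sqrt(13) - 10*sqrt(2) + 8*sqrt(26) + 208.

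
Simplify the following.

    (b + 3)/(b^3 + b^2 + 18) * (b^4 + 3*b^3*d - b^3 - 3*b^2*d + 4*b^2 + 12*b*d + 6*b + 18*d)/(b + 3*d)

b + 1

Factor: b^3 + b^2 + 18 = (b^2 - 2*b + 6)*(b + 3);  b^4 + 3*b^3*d - b^3 - 3*b^2*d + 4*b^2 + 12*b*d + 6*b + 18*d = (b^2 - 2*b + 6)*(b + 3*d)*(b + 1)
Cancel the common factors (b^2 - 2*b + 6), (b + 3*d), (b + 3).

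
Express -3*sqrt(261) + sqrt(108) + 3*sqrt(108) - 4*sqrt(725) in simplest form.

-29*sqrt(29) + 24*sqrt(3)

3*sqrt(261) = 9*sqrt(29); sqrt(108) = 6*sqrt(3); 3*sqrt(108) = 18*sqrt(3); 4*sqrt(725) = 20*sqrt(29)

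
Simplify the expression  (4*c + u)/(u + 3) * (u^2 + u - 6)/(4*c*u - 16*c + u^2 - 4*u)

(u - 2)/(u - 4)

Factor: u^2 + u - 6 = (u - 2)*(u + 3);  4*c*u - 16*c + u^2 - 4*u = (u - 4)*(4*c + u)
Cancel the common factors (4*c + u), (u + 3).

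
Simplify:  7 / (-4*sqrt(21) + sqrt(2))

(-28*sqrt(21) - 7*sqrt(2))/334

Multiply numerator and denominator by sqrt(2) + 4*sqrt(21).
Denominator becomes -334; numerator becomes 7*sqrt(2) + 28*sqrt(21).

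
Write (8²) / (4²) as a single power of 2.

2^2

8² = 2^6; 4² = 2^4
Combine exponents: 2^2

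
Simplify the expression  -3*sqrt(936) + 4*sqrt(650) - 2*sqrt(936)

3*sqrt(936) = 18*sqrt(26); 4*sqrt(650) = 20*sqrt(26); 2*sqrt(936) = 12*sqrt(26)
Combine: (-18 + 20 - 12)·sqrt(26) = -10*sqrt(26)

-10*sqrt(26)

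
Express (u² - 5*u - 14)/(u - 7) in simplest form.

u + 2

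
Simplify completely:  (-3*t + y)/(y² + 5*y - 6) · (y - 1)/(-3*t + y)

1/(y + 6)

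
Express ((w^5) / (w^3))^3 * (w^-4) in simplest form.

w^2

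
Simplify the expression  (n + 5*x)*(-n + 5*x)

-n^2 + 25*x^2

(5*x)^2 - (n)^2 = -n^2 + 25*x^2.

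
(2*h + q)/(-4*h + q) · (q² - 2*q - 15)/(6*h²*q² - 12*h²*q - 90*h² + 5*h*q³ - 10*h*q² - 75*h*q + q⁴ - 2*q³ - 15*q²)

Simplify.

Factor: q² - 2*q - 15 = (q - 5)·(q + 3);  6*h²*q² - 12*h²*q - 90*h² + 5*h*q³ - 10*h*q² - 75*h*q + q⁴ - 2*q³ - 15*q² = (q - 5)·(3*h + q)·(2*h + q)·(q + 3)
Cancel the common factors (q + 3), (2*h + q), (q - 5).

1/(-12*h² - h*q + q²)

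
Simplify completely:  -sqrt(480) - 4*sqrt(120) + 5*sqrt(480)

sqrt(480) = 4*sqrt(30); 4*sqrt(120) = 8*sqrt(30); 5*sqrt(480) = 20*sqrt(30)
Combine: (-4 - 8 + 20)·sqrt(30) = 8*sqrt(30)

8*sqrt(30)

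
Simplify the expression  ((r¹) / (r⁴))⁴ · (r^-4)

Inside the bracket: (r^-3)
Raise to the power 4: (r^-12)
Multiply by (r^-4): add exponents.

r^(-16)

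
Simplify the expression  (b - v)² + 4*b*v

(b + v)²

Expand the square and combine the 4*b*v term.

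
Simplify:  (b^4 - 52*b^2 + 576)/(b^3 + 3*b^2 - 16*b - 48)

Factor: b^4 - 52*b^2 + 576 = (b - 4)*(b + 4)*(b - 6)*(b + 6);  b^3 + 3*b^2 - 16*b - 48 = (b + 4)*(b + 3)*(b - 4)
Cancel the common factors (b + 4), (b - 4).

(b^2 - 36)/(b + 3)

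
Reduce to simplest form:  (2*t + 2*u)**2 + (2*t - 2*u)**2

Write as f((2*t),(2*u)) + f((2*t),-(2*u)) and expand.

8*t**2 + 8*u**2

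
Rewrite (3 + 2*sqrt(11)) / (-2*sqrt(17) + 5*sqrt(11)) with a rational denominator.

Multiply numerator and denominator by 2*sqrt(17) + 5*sqrt(11).
Denominator becomes 207; numerator becomes 6*sqrt(17) + 15*sqrt(11) + 4*sqrt(187) + 110.

(6*sqrt(17) + 15*sqrt(11) + 4*sqrt(187) + 110)/207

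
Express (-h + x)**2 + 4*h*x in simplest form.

Expanding gives h**2 + 2*h*x + x**2, a perfect square.

(h + x)**2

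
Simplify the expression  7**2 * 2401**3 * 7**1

7**15

7**2 = 7**2; 2401**3 = 7**12; 7**1 = 7**1
Combine exponents: 7**15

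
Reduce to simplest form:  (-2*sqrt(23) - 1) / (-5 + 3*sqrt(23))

(-11 - sqrt(23))/14

Multiply numerator and denominator by -3*sqrt(23) - 5.
Denominator becomes -182; numerator becomes 13*sqrt(23) + 143.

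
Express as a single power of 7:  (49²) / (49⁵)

49² = 7^4; 49⁵ = 7^10
Combine exponents: 7^(-6)

7^(-6)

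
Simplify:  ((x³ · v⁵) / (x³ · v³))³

Inside the bracket: v²
Raise to the power 3: v⁶

v⁶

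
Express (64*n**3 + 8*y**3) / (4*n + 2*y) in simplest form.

Factor as (a+b)(a**2-ab+b**2) with a=(4*n), b=(2*y).

16*n**2 - 8*n*y + 4*y**2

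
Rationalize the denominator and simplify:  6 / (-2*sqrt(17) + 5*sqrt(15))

(12*sqrt(17) + 30*sqrt(15))/307

Multiply numerator and denominator by 2*sqrt(17) + 5*sqrt(15).
Denominator becomes 307; numerator becomes 12*sqrt(17) + 30*sqrt(15).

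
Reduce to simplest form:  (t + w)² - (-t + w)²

4*t*w

Write as f(w,t) - f(w,-t) and expand.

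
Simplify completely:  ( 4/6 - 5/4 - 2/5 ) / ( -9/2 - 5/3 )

Numerator: 4/6 - 5/4 - 2/5 = -59/60
Denominator: -9/2 - 5/3 = -37/6
Divide: (-59/60) · (-6/37) = 59/370

59/370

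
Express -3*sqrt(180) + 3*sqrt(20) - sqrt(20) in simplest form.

-14*sqrt(5)

3*sqrt(180) = 18*sqrt(5); 3*sqrt(20) = 6*sqrt(5); sqrt(20) = 2*sqrt(5)
Combine: (-18 + 6 - 2)·sqrt(5) = -14*sqrt(5)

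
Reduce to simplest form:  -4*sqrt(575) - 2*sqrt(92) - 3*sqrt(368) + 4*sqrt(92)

4*sqrt(575) = 20*sqrt(23); 2*sqrt(92) = 4*sqrt(23); 3*sqrt(368) = 12*sqrt(23); 4*sqrt(92) = 8*sqrt(23)
Combine: (-20 - 4 - 12 + 8)·sqrt(23) = -28*sqrt(23)

-28*sqrt(23)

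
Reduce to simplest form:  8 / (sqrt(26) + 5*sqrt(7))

(-8*sqrt(26) + 40*sqrt(7))/149

Multiply numerator and denominator by -sqrt(26) + 5*sqrt(7).
Denominator becomes 149; numerator becomes -8*sqrt(26) + 40*sqrt(7).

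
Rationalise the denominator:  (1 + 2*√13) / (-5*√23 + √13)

Multiply numerator and denominator by √13 + 5*√23.
Denominator becomes -562; numerator becomes √13 + 5*√23 + 26 + 10*√299.

(-10*√299 - 26 - 5*√23 - √13)/562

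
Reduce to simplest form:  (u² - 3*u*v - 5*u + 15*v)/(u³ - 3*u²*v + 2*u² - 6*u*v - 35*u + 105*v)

1/(u + 7)

Factor: u² - 3*u*v - 5*u + 15*v = (u - 3*v)·(u - 5);  u³ - 3*u²*v + 2*u² - 6*u*v - 35*u + 105*v = (u - 5)·(u + 7)·(u - 3*v)
Cancel the common factors (u - 5), (u - 3*v).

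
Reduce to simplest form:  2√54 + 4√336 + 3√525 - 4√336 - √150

2√54 = 6*√6; 4√336 = 16*√21; 3√525 = 15*√21; 4√336 = 16*√21; √150 = 5*√6

√6 + 15*√21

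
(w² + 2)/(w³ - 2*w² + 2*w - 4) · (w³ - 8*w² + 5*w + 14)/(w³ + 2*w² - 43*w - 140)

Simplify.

(w + 1)/(w² + 9*w + 20)

Factor: w³ - 2*w² + 2*w - 4 = (w - 2)·(w² + 2);  w³ - 8*w² + 5*w + 14 = (w - 7)·(w + 1)·(w - 2);  w³ + 2*w² - 43*w - 140 = (w + 4)·(w - 7)·(w + 5)
Cancel the common factors (w² + 2), (w - 7), (w - 2).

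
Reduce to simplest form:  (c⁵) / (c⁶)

1/c

Quotient: (c^-1)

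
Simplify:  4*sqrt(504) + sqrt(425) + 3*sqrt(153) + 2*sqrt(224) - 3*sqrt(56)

14*sqrt(17) + 26*sqrt(14)

4*sqrt(504) = 24*sqrt(14); sqrt(425) = 5*sqrt(17); 3*sqrt(153) = 9*sqrt(17); 2*sqrt(224) = 8*sqrt(14); 3*sqrt(56) = 6*sqrt(14)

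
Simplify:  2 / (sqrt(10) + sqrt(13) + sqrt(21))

Group as (sqrt(13) + sqrt(21)) + sqrt(10); multiply by (sqrt(13) + sqrt(21)) - sqrt(10), then rationalise the remaining surd.

(-sqrt(2730) + sqrt(21) + 9*sqrt(13) + 12*sqrt(10))/129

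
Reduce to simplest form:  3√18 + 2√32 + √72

3√18 = 9*√2; 2√32 = 8*√2; √72 = 6*√2
Combine: (9 + 8 + 6)·√2 = 23*√2

23*√2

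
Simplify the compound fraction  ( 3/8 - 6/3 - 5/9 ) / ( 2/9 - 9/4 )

157/146

Numerator: 3/8 - 6/3 - 5/9 = -157/72
Denominator: 2/9 - 9/4 = -73/36
Divide: (-157/72) · (-36/73) = 157/146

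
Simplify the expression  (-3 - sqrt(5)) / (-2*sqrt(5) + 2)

Multiply numerator and denominator by 2 + 2*sqrt(5).
Denominator becomes -16; numerator becomes -8*sqrt(5) - 16.

(2 + sqrt(5))/2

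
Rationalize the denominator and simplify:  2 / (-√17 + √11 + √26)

Group as (√11 + √26) - √17; multiply by (√11 + √26) + √17, then rationalise the remaining surd.

(-10*√17 + √26 + 16*√11 + √4862)/186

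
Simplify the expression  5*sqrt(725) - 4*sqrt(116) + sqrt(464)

5*sqrt(725) = 25*sqrt(29); 4*sqrt(116) = 8*sqrt(29); sqrt(464) = 4*sqrt(29)
Combine: (25 - 8 + 4)·sqrt(29) = 21*sqrt(29)

21*sqrt(29)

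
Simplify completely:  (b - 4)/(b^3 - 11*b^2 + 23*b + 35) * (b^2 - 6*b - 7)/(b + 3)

Factor: b^3 - 11*b^2 + 23*b + 35 = (b - 5)*(b - 7)*(b + 1);  b^2 - 6*b - 7 = (b + 1)*(b - 7)
Cancel the common factors (b - 7), (b + 1).

(b - 4)/(b^2 - 2*b - 15)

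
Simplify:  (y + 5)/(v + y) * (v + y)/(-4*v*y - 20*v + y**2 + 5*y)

Factor: -4*v*y - 20*v + y**2 + 5*y = (-4*v + y)*(y + 5)
Cancel the common factors (v + y), (y + 5).

1/(-4*v + y)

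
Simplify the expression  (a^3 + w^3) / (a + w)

a^2 - a*w + w^2

Apply the sum-of-cubes factorisation and cancel (a + w).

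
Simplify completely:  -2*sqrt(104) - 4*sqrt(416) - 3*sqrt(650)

-35*sqrt(26)

2*sqrt(104) = 4*sqrt(26); 4*sqrt(416) = 16*sqrt(26); 3*sqrt(650) = 15*sqrt(26)
Combine: (-4 - 16 - 15)·sqrt(26) = -35*sqrt(26)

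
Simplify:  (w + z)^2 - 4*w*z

(w - z)^2

Expanding gives w^2 - 2*w*z + z^2, a perfect square.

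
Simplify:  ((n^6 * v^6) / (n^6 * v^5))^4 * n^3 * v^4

n^3*v^8

Inside the bracket: v^1
Raise to the power 4: v^4
Multiply by n^3 * v^4: add exponents.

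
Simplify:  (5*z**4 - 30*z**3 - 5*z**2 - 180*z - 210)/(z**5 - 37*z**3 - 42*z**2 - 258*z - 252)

Factor: 5*z**4 - 30*z**3 - 5*z**2 - 180*z - 210 = 5*(z - 7)*(z**2 + 6)*(z + 1);  z**5 - 37*z**3 - 42*z**2 - 258*z - 252 = (z - 7)*(z + 1)*(z**2 + 6)*(z + 6)
Cancel the common factors (z**2 + 6), (z + 1), (z - 7).

5/(z + 6)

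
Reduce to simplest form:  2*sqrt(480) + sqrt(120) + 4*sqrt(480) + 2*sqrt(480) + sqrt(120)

36*sqrt(30)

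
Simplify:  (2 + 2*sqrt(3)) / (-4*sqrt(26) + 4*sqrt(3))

(-sqrt(78) - sqrt(26) - 3 - sqrt(3))/46

Multiply numerator and denominator by 4*sqrt(3) + 4*sqrt(26).
Denominator becomes -368; numerator becomes 8*sqrt(3) + 24 + 8*sqrt(26) + 8*sqrt(78).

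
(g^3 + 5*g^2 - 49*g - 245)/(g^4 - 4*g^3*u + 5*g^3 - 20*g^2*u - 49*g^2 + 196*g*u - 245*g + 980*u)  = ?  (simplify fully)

Factor: g^3 + 5*g^2 - 49*g - 245 = (g + 7)*(g + 5)*(g - 7);  g^4 - 4*g^3*u + 5*g^3 - 20*g^2*u - 49*g^2 + 196*g*u - 245*g + 980*u = (g + 5)*(g - 4*u)*(g + 7)*(g - 7)
Cancel the common factors (g + 5), (g + 7), (g - 7).

-1/(-g + 4*u)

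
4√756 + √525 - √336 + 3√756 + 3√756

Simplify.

4√756 = 24*√21; √525 = 5*√21; √336 = 4*√21; 3√756 = 18*√21; 3√756 = 18*√21
Combine: (24 + 5 - 4 + 18 + 18)·√21 = 61*√21

61*√21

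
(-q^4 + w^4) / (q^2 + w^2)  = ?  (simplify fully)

-q^2 + w^2

Difference of fourth powers: factor out (q^2 + w^2).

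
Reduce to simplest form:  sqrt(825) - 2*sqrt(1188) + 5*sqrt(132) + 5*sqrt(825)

sqrt(825) = 5*sqrt(33); 2*sqrt(1188) = 12*sqrt(33); 5*sqrt(132) = 10*sqrt(33); 5*sqrt(825) = 25*sqrt(33)
Combine: (5 - 12 + 10 + 25)·sqrt(33) = 28*sqrt(33)

28*sqrt(33)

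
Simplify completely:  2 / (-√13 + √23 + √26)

Group as (√23 + √26) - √13; multiply by (√23 + √26) + √13, then rationalise the remaining surd.

(-18*√13 + 5*√26 + 8*√23 + 13*√46)/274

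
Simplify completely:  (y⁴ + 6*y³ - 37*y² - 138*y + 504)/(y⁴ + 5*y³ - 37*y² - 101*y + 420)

(y + 6)/(y + 5)

Factor: y⁴ + 6*y³ - 37*y² - 138*y + 504 = (y - 3)·(y - 4)·(y + 6)·(y + 7);  y⁴ + 5*y³ - 37*y² - 101*y + 420 = (y + 5)·(y - 4)·(y - 3)·(y + 7)
Cancel the common factors (y - 3), (y + 7), (y - 4).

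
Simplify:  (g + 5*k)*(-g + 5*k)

Difference of squares with P = 5*k, Q = g.

-g^2 + 25*k^2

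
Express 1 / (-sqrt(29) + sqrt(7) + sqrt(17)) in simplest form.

(5*sqrt(29) + 19*sqrt(17) + 39*sqrt(7) + 2*sqrt(3451))/451

Group as (sqrt(7) + sqrt(17)) - sqrt(29); multiply by (sqrt(7) + sqrt(17)) + sqrt(29), then rationalise the remaining surd.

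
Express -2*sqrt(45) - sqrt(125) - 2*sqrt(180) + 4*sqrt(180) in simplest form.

sqrt(5)

2*sqrt(45) = 6*sqrt(5); sqrt(125) = 5*sqrt(5); 2*sqrt(180) = 12*sqrt(5); 4*sqrt(180) = 24*sqrt(5)
Combine: (-6 - 5 - 12 + 24)·sqrt(5) = sqrt(5)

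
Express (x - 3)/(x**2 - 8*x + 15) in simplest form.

Factor: x**2 - 8*x + 15 = (x - 3)*(x - 5)
Cancel the common factor (x - 3).

1/(x - 5)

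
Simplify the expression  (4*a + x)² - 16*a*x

(4*a - x)²

Expanding gives 16*a² - 8*a*x + x², a perfect square.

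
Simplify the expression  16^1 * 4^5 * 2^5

2^19

16^1 = 2^4; 4^5 = 2^10; 2^5 = 2^5
Combine exponents: 2^19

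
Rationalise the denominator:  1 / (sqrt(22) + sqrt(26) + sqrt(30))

(-2*sqrt(4290) + 9*sqrt(30) + 13*sqrt(26) + 17*sqrt(22))/982

Group as (sqrt(22) + sqrt(26)) + sqrt(30); multiply by (sqrt(22) + sqrt(26)) - sqrt(30), then rationalise the remaining surd.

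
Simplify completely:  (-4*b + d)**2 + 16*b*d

Expand the square and combine the 16*b*d term.

(4*b + d)**2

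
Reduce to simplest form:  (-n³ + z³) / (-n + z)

Factor as (a-b)(a^2+ab+b^2) with a=z, b=n.

n² + n*z + z²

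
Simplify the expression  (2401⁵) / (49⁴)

7^12

2401⁵ = 7^20; 49⁴ = 7^8
Combine exponents: 7^12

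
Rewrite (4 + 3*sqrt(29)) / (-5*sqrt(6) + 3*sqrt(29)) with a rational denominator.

Multiply numerator and denominator by 5*sqrt(6) + 3*sqrt(29).
Denominator becomes 111; numerator becomes 20*sqrt(6) + 12*sqrt(29) + 15*sqrt(174) + 261.

(20*sqrt(6) + 12*sqrt(29) + 15*sqrt(174) + 261)/111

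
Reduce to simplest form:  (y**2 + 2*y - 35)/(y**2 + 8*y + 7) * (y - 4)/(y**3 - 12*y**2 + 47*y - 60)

1/(y**2 - 2*y - 3)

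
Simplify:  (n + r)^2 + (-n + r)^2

2*n^2 + 2*r^2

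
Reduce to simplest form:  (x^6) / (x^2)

x^4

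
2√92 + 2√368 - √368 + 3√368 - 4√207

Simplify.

2√92 = 4*√23; 2√368 = 8*√23; √368 = 4*√23; 3√368 = 12*√23; 4√207 = 12*√23
Combine: (4 + 8 - 4 + 12 - 12)·√23 = 8*√23

8*√23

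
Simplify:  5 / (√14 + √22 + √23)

Group as (√14 + √23) + √22; multiply by (√14 + √23) - √22, then rationalise the remaining surd.

(-20*√1771 + 65*√23 + 75*√22 + 155*√14)/1063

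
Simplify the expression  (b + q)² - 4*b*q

After expansion: b² - 2*b*q + q² — a perfect-square trinomial.

(b - q)²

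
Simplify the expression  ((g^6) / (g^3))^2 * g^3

g^9

Inside the bracket: g^3
Raise to the power 2: g^6
Multiply by g^3: add exponents.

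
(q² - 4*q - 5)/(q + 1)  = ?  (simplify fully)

q - 5

Factor: q² - 4*q - 5 = (q - 5)·(q + 1)
Cancel the common factor (q + 1).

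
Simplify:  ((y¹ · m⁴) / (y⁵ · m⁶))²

Inside the bracket: (y^-4) · (m^-2)
Raise to the power 2: (y^-8) · (m^-4)

1/(m⁴*y⁸)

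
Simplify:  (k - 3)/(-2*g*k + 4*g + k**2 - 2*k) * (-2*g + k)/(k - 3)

1/(k - 2)

Factor: -2*g*k + 4*g + k**2 - 2*k = (k - 2)*(-2*g + k)
Cancel the common factors (-2*g + k), (k - 3).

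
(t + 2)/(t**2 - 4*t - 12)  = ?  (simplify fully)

1/(t - 6)

Factor: t**2 - 4*t - 12 = (t - 6)*(t + 2)
Cancel the common factor (t + 2).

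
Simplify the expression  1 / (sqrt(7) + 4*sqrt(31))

Multiply numerator and denominator by -sqrt(7) + 4*sqrt(31).
Denominator becomes 489; numerator becomes -sqrt(7) + 4*sqrt(31).

(-sqrt(7) + 4*sqrt(31))/489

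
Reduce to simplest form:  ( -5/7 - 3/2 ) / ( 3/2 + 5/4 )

Numerator: -5/7 - 3/2 = -31/14
Denominator: 3/2 + 5/4 = 11/4
Divide: (-31/14) · (4/11) = -62/77

-62/77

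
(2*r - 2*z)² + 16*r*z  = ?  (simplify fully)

4*(r + z)²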